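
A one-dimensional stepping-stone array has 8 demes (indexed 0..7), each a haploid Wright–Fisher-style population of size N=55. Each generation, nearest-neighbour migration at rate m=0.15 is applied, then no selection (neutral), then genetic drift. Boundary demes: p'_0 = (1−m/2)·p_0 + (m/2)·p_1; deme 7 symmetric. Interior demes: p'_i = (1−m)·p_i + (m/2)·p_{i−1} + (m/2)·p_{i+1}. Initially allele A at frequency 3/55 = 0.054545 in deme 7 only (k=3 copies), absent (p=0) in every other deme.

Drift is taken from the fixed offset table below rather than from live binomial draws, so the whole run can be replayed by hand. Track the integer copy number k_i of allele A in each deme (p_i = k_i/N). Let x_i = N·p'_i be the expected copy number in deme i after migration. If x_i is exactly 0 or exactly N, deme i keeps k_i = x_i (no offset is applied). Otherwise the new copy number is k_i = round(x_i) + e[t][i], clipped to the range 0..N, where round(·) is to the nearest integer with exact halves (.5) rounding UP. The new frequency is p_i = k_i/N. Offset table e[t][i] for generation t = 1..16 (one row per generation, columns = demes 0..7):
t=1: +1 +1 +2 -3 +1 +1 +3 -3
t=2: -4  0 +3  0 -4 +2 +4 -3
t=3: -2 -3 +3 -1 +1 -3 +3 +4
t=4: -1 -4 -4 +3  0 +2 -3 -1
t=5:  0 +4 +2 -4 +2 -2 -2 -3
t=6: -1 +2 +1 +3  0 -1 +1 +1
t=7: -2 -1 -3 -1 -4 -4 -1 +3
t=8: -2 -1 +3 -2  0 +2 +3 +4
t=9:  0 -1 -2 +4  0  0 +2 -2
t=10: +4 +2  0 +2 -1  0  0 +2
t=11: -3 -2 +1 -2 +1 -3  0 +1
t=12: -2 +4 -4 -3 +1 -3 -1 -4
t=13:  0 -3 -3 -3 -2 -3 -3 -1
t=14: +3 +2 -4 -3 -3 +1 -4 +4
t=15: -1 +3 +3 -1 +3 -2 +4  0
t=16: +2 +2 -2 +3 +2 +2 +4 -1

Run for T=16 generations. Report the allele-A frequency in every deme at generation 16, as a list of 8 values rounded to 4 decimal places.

t=0: k=[0 0 0 0 0 0 0 3]
t=1: x=[0.0000 0.0000 0.0000 0.0000 0.0000 0.0000 0.2250 2.7750] k=[0 0 0 0 0 0 3 0]
t=2: x=[0.0000 0.0000 0.0000 0.0000 0.0000 0.2250 2.5500 0.2250] k=[0 0 0 0 0 2 7 0]
t=3: x=[0.0000 0.0000 0.0000 0.0000 0.1500 2.2250 6.1000 0.5250] k=[0 0 0 0 1 0 9 5]
t=4: x=[0.0000 0.0000 0.0000 0.0750 0.8500 0.7500 8.0250 5.3000] k=[0 0 0 3 1 3 5 4]
t=5: x=[0.0000 0.0000 0.2250 2.6250 1.3000 3.0000 4.7750 4.0750] k=[0 0 2 0 3 1 3 1]
t=6: x=[0.0000 0.1500 1.7000 0.3750 2.6250 1.3000 2.7000 1.1500] k=[0 2 3 3 3 0 4 2]
t=7: x=[0.1500 1.9250 2.9250 3.0000 2.7750 0.5250 3.5500 2.1500] k=[0 1 0 2 0 0 3 5]
t=8: x=[0.0750 0.8500 0.2250 1.7000 0.1500 0.2250 2.9250 4.8500] k=[0 0 3 0 0 2 6 9]
t=9: x=[0.0000 0.2250 2.5500 0.2250 0.1500 2.1500 5.9250 8.7750] k=[0 0 1 4 0 2 8 7]
t=10: x=[0.0000 0.0750 1.1500 3.4750 0.4500 2.3000 7.4750 7.0750] k=[0 2 1 5 0 2 7 9]
t=11: x=[0.1500 1.7750 1.3750 4.3250 0.5250 2.2250 6.7750 8.8500] k=[0 0 2 2 2 0 7 10]
t=12: x=[0.0000 0.1500 1.8500 2.0000 1.8500 0.6750 6.7000 9.7750] k=[0 4 0 0 3 0 6 6]
t=13: x=[0.3000 3.4000 0.3000 0.2250 2.5500 0.6750 5.5500 6.0000] k=[0 0 0 0 1 0 3 5]
t=14: x=[0.0000 0.0000 0.0000 0.0750 0.8500 0.3000 2.9250 4.8500] k=[0 0 0 0 0 1 0 9]
t=15: x=[0.0000 0.0000 0.0000 0.0000 0.0750 0.8500 0.7500 8.3250] k=[0 0 0 0 3 0 5 8]
t=16: x=[0.0000 0.0000 0.0000 0.2250 2.5500 0.6000 4.8500 7.7750] k=[0 0 0 3 5 3 9 7]

[0.0000, 0.0000, 0.0000, 0.0545, 0.0909, 0.0545, 0.1636, 0.1273]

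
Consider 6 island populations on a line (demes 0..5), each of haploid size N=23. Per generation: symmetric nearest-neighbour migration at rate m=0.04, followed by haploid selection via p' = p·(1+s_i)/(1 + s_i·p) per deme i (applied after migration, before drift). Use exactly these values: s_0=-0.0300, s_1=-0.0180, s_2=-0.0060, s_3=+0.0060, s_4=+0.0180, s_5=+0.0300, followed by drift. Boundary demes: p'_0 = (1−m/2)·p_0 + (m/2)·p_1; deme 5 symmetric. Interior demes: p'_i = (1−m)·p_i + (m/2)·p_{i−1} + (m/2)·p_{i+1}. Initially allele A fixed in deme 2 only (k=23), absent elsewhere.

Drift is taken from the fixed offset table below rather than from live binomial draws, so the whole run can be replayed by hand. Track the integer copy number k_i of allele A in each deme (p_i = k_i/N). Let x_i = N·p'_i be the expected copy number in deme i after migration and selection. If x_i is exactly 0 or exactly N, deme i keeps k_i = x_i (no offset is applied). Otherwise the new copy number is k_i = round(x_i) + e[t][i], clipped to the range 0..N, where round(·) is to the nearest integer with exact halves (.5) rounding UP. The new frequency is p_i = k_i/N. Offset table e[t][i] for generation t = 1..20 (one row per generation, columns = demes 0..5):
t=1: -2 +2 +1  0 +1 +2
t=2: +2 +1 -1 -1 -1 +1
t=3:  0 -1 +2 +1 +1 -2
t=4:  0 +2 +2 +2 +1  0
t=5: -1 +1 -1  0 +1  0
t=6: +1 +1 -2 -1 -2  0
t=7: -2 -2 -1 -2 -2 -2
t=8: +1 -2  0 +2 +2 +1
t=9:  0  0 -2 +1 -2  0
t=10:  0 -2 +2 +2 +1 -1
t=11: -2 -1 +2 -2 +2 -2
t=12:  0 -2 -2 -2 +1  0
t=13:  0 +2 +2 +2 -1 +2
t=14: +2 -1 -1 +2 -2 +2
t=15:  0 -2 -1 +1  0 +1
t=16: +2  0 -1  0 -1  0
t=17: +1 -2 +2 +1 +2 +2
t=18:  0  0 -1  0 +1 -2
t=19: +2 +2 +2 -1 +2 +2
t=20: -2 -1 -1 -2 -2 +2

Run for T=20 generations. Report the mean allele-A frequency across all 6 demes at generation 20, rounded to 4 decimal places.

t=0: k=[0 0 23 0 0 0]
t=1: x=[0.0000 0.4519 22.0747 0.4627 0.0000 0.0000] k=[0 2 23 0 0 0]
t=2: x=[0.0388 2.3415 22.1149 0.4627 0.0000 0.0000] k=[2 3 21 0 0 0]
t=3: x=[1.9646 3.2885 20.2053 0.4225 0.0000 0.0000] k=[2 2 22 1 0 0]
t=4: x=[1.9451 2.3612 21.1699 1.4079 0.0204 0.0000] k=[2 4 23 3 1 0]
t=5: x=[1.9841 4.2764 22.2155 3.3772 1.0375 0.0206] k=[1 5 21 3 2 0]
t=6: x=[1.0491 5.1669 20.3057 3.3571 2.0125 0.0412] k=[2 6 18 2 0 0]
t=7: x=[2.0231 6.0784 17.4146 2.2923 0.0407 0.0000] k=[0 4 16 0 0 0]
t=8: x=[0.0776 4.0985 15.4094 0.3219 0.0000 0.0000] k=[1 2 15 2 0 0]
t=9: x=[0.9907 2.2035 14.4477 2.2320 0.0407 0.0000] k=[1 2 12 3 0 0]
t=10: x=[0.9907 2.1444 11.5854 3.1362 0.0611 0.0000] k=[1 0 14 5 1 0]
t=11: x=[0.9518 0.2947 13.5065 5.1238 1.0782 0.0206] k=[0 0 16 3 3 0]
t=12: x=[0.0000 0.3143 15.3894 3.2768 2.9860 0.0618] k=[0 0 13 1 4 0]
t=13: x=[0.0000 0.2554 12.4656 1.3074 3.9176 0.0824] k=[0 2 14 3 3 2]
t=14: x=[0.0388 2.1641 13.5065 3.2366 3.0266 2.0751] k=[2 1 13 5 1 4]
t=15: x=[1.9256 1.2385 12.5657 5.1037 1.1595 4.0375] k=[2 0 12 6 1 5]
t=16: x=[1.9061 0.2750 11.6054 6.0466 1.2001 5.0353] k=[4 0 11 6 0 5]
t=17: x=[3.8219 0.2947 10.6456 6.0065 0.2239 5.0149] k=[5 0 13 7 2 7]
t=18: x=[4.7836 0.3536 12.5857 7.0492 2.2358 7.0436] k=[5 0 12 7 3 5]
t=19: x=[4.7836 0.3340 11.6254 7.0492 3.1684 5.0760] k=[7 2 14 6 5 7]
t=20: x=[6.7538 2.3021 13.5665 6.1670 5.1308 7.1043] k=[5 1 13 4 3 9]

0.2536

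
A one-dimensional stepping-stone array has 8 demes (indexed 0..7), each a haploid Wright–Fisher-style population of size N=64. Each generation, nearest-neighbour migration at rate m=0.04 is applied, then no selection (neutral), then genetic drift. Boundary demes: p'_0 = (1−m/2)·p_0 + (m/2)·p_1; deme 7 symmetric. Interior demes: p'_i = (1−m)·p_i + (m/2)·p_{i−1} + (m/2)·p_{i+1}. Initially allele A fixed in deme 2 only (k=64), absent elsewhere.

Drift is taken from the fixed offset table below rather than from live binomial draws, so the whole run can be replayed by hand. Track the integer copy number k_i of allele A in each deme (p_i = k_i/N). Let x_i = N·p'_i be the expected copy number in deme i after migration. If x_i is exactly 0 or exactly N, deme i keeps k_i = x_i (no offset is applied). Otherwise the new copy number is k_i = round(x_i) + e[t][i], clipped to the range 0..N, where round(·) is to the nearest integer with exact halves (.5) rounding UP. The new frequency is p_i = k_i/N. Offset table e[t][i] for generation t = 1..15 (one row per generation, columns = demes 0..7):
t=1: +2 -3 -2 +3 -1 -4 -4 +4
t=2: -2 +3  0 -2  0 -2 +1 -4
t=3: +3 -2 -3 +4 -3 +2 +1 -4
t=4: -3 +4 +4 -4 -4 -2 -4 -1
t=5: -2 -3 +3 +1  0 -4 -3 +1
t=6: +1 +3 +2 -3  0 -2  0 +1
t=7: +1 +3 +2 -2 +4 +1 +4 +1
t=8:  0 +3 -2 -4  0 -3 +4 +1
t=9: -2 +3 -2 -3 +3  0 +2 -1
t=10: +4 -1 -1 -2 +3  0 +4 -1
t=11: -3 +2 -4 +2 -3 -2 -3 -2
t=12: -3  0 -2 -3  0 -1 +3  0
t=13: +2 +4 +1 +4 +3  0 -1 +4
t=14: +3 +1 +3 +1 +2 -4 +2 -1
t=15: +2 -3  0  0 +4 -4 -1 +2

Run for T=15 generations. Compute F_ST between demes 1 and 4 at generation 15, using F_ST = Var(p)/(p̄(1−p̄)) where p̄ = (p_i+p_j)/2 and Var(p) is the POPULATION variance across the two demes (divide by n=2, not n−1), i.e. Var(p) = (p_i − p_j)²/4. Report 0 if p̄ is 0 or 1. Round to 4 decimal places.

t=0: k=[0 0 64 0 0 0 0 0]
t=1: x=[0.0000 1.2800 61.4400 1.2800 0.0000 0.0000 0.0000 0.0000] k=[0 0 59 4 0 0 0 0]
t=2: x=[0.0000 1.1800 56.7200 5.0200 0.0800 0.0000 0.0000 0.0000] k=[0 4 57 3 0 0 0 0]
t=3: x=[0.0800 4.9800 54.8600 4.0200 0.0600 0.0000 0.0000 0.0000] k=[3 3 52 8 0 0 0 0]
t=4: x=[3.0000 3.9800 50.1400 8.7200 0.1600 0.0000 0.0000 0.0000] k=[0 8 54 5 0 0 0 0]
t=5: x=[0.1600 8.7600 52.1000 5.8800 0.1000 0.0000 0.0000 0.0000] k=[0 6 55 7 0 0 0 0]
t=6: x=[0.1200 6.8600 53.0600 7.8200 0.1400 0.0000 0.0000 0.0000] k=[1 10 55 5 0 0 0 0]
t=7: x=[1.1800 10.7200 53.1000 5.9000 0.1000 0.0000 0.0000 0.0000] k=[2 14 55 4 4 0 0 0]
t=8: x=[2.2400 14.5800 53.1600 5.0200 3.9200 0.0800 0.0000 0.0000] k=[2 18 51 1 4 0 0 0]
t=9: x=[2.3200 18.3400 49.3400 2.0600 3.8600 0.0800 0.0000 0.0000] k=[0 21 47 0 7 0 0 0]
t=10: x=[0.4200 21.1000 45.5400 1.0800 6.7200 0.1400 0.0000 0.0000] k=[4 20 45 0 10 0 0 0]
t=11: x=[4.3200 20.1800 43.6000 1.1000 9.6000 0.2000 0.0000 0.0000] k=[1 22 40 3 7 0 0 0]
t=12: x=[1.4200 21.9400 38.9000 3.8200 6.7800 0.1400 0.0000 0.0000] k=[0 22 37 1 7 0 0 0]
t=13: x=[0.4400 21.8600 35.9800 1.8400 6.7400 0.1400 0.0000 0.0000] k=[2 26 37 6 10 0 0 0]
t=14: x=[2.4800 25.7400 36.1600 6.7000 9.7200 0.2000 0.0000 0.0000] k=[5 27 39 8 12 0 0 0]
t=15: x=[5.4400 26.8000 38.1400 8.7000 11.6800 0.2400 0.0000 0.0000] k=[7 24 38 9 16 0 0 0]

0.0182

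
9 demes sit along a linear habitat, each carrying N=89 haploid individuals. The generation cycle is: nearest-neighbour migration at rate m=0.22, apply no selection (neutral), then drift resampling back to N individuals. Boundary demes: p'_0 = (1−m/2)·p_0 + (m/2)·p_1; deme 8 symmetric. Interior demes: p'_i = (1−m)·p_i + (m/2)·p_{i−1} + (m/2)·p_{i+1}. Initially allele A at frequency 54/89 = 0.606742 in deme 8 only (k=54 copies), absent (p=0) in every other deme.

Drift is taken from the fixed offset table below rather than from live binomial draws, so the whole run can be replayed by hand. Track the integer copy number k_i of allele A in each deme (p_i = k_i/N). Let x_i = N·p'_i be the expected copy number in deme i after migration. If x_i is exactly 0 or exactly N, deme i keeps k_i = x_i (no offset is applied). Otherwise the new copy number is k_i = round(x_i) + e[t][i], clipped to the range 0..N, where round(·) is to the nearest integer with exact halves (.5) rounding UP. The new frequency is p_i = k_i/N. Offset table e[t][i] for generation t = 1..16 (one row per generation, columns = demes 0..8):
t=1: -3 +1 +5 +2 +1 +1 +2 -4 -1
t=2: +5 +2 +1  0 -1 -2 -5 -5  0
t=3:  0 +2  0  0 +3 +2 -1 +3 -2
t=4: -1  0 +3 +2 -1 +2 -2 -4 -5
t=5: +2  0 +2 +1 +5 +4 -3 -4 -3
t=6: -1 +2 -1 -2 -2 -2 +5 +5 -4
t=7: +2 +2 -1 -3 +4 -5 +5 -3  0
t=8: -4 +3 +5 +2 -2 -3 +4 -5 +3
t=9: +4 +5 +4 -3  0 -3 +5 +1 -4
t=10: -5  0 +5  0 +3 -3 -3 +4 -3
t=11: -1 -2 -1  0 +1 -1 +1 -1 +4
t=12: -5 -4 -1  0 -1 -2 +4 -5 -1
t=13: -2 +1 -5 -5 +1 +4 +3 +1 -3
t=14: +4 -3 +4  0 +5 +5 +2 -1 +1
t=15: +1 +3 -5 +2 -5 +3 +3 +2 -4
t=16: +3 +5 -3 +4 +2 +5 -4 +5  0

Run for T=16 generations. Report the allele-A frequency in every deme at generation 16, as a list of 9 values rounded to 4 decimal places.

[0.0000, 0.0000, 0.0000, 0.0674, 0.0562, 0.1910, 0.1236, 0.1798, 0.0674]

t=0: k=[0 0 0 0 0 0 0 0 54]
t=1: x=[0.0000 0.0000 0.0000 0.0000 0.0000 0.0000 0.0000 5.9400 48.0600] k=[0 0 0 0 0 0 0 2 47]
t=2: x=[0.0000 0.0000 0.0000 0.0000 0.0000 0.0000 0.2200 6.7300 42.0500] k=[0 0 0 0 0 0 0 2 42]
t=3: x=[0.0000 0.0000 0.0000 0.0000 0.0000 0.0000 0.2200 6.1800 37.6000] k=[0 0 0 0 0 0 0 9 36]
t=4: x=[0.0000 0.0000 0.0000 0.0000 0.0000 0.0000 0.9900 10.9800 33.0300] k=[0 0 0 0 0 0 0 7 28]
t=5: x=[0.0000 0.0000 0.0000 0.0000 0.0000 0.0000 0.7700 8.5400 25.6900] k=[0 0 0 0 0 0 0 5 23]
t=6: x=[0.0000 0.0000 0.0000 0.0000 0.0000 0.0000 0.5500 6.4300 21.0200] k=[0 0 0 0 0 0 6 11 17]
t=7: x=[0.0000 0.0000 0.0000 0.0000 0.0000 0.6600 5.8900 11.1100 16.3400] k=[0 0 0 0 0 0 11 8 16]
t=8: x=[0.0000 0.0000 0.0000 0.0000 0.0000 1.2100 9.4600 9.2100 15.1200] k=[0 0 0 0 0 0 13 4 18]
t=9: x=[0.0000 0.0000 0.0000 0.0000 0.0000 1.4300 10.5800 6.5300 16.4600] k=[0 0 0 0 0 0 16 8 12]
t=10: x=[0.0000 0.0000 0.0000 0.0000 0.0000 1.7600 13.3600 9.3200 11.5600] k=[0 0 0 0 0 0 10 13 9]
t=11: x=[0.0000 0.0000 0.0000 0.0000 0.0000 1.1000 9.2300 12.2300 9.4400] k=[0 0 0 0 0 0 10 11 13]
t=12: x=[0.0000 0.0000 0.0000 0.0000 0.0000 1.1000 9.0100 11.1100 12.7800] k=[0 0 0 0 0 0 13 6 12]
t=13: x=[0.0000 0.0000 0.0000 0.0000 0.0000 1.4300 10.8000 7.4300 11.3400] k=[0 0 0 0 0 5 14 8 8]
t=14: x=[0.0000 0.0000 0.0000 0.0000 0.5500 5.4400 12.3500 8.6600 8.0000] k=[0 0 0 0 6 10 14 8 9]
t=15: x=[0.0000 0.0000 0.0000 0.6600 5.7800 10.0000 12.9000 8.7700 8.8900] k=[0 0 0 3 1 13 16 11 5]
t=16: x=[0.0000 0.0000 0.3300 2.4500 2.5400 12.0100 15.1200 10.8900 5.6600] k=[0 0 0 6 5 17 11 16 6]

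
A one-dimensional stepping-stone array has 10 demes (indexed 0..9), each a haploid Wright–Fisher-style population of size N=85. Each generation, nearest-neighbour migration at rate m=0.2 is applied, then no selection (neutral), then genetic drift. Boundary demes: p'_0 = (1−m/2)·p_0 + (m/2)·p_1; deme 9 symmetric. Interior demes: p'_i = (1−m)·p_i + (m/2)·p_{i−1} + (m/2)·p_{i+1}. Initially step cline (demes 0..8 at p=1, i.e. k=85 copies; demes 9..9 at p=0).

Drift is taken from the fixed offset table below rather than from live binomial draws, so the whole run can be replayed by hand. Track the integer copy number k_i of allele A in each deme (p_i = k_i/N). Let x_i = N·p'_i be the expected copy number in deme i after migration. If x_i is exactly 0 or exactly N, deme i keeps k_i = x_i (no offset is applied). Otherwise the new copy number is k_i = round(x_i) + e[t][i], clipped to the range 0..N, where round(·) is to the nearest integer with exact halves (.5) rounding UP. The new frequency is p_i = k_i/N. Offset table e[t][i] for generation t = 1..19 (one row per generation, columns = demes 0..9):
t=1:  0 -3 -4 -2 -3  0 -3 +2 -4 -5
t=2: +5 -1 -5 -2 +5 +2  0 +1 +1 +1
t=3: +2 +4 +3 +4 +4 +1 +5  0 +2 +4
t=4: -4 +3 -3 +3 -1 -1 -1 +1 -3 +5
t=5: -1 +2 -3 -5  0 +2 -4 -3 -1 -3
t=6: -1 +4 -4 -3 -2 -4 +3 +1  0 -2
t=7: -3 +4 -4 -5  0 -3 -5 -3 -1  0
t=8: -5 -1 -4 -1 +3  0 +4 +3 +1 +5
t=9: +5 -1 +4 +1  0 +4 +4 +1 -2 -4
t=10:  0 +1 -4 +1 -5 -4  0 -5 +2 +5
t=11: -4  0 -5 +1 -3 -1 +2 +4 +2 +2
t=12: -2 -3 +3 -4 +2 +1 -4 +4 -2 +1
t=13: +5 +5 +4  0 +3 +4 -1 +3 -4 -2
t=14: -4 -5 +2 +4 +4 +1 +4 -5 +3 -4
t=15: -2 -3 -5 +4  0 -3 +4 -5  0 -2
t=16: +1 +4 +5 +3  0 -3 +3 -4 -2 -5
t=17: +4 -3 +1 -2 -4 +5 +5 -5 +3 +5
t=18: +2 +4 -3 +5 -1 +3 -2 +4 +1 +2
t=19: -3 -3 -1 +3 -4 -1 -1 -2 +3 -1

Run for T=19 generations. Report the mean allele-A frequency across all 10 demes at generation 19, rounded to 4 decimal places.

t=0: k=[85 85 85 85 85 85 85 85 85 0]
t=1: x=[85.0000 85.0000 85.0000 85.0000 85.0000 85.0000 85.0000 85.0000 76.5000 8.5000] k=[85 85 85 85 85 85 85 85 73 4]
t=2: x=[85.0000 85.0000 85.0000 85.0000 85.0000 85.0000 85.0000 83.8000 67.3000 10.9000] k=[85 85 85 85 85 85 85 85 68 12]
t=3: x=[85.0000 85.0000 85.0000 85.0000 85.0000 85.0000 85.0000 83.3000 64.1000 17.6000] k=[85 85 85 85 85 85 85 83 66 22]
t=4: x=[85.0000 85.0000 85.0000 85.0000 85.0000 85.0000 84.8000 81.5000 63.3000 26.4000] k=[85 85 85 85 85 85 84 83 60 31]
t=5: x=[85.0000 85.0000 85.0000 85.0000 85.0000 84.9000 84.0000 80.8000 59.4000 33.9000] k=[85 85 85 85 85 85 80 78 58 31]
t=6: x=[85.0000 85.0000 85.0000 85.0000 85.0000 84.5000 80.3000 76.2000 57.3000 33.7000] k=[85 85 85 85 85 81 83 77 57 32]
t=7: x=[85.0000 85.0000 85.0000 85.0000 84.6000 81.6000 82.2000 75.6000 56.5000 34.5000] k=[85 85 85 85 85 79 77 73 56 35]
t=8: x=[85.0000 85.0000 85.0000 85.0000 84.4000 79.4000 76.8000 71.7000 55.6000 37.1000] k=[85 85 85 85 85 79 81 75 57 42]
t=9: x=[85.0000 85.0000 85.0000 85.0000 84.4000 79.8000 80.2000 73.8000 57.3000 43.5000] k=[85 85 85 85 84 84 84 75 55 40]
t=10: x=[85.0000 85.0000 85.0000 84.9000 84.1000 84.0000 83.1000 73.9000 55.5000 41.5000] k=[85 85 85 85 79 80 83 69 58 47]
t=11: x=[85.0000 85.0000 85.0000 84.4000 79.7000 80.2000 81.3000 69.3000 58.0000 48.1000] k=[85 85 85 85 77 79 83 73 60 50]
t=12: x=[85.0000 85.0000 85.0000 84.2000 78.0000 79.2000 81.6000 72.7000 60.3000 51.0000] k=[85 85 85 80 80 80 78 77 58 52]
t=13: x=[85.0000 85.0000 84.5000 80.5000 80.0000 79.8000 78.1000 75.2000 59.3000 52.6000] k=[85 85 85 81 83 84 77 78 55 51]
t=14: x=[85.0000 85.0000 84.6000 81.6000 82.9000 83.2000 77.8000 75.6000 56.9000 51.4000] k=[85 85 85 85 85 84 82 71 60 47]
t=15: x=[85.0000 85.0000 85.0000 85.0000 84.9000 83.9000 81.1000 71.0000 59.8000 48.3000] k=[85 85 85 85 85 81 85 66 60 46]
t=16: x=[85.0000 85.0000 85.0000 85.0000 84.6000 81.8000 82.7000 67.3000 59.2000 47.4000] k=[85 85 85 85 85 79 85 63 57 42]
t=17: x=[85.0000 85.0000 85.0000 85.0000 84.4000 80.2000 82.2000 64.6000 56.1000 43.5000] k=[85 85 85 85 80 85 85 60 59 49]
t=18: x=[85.0000 85.0000 85.0000 84.5000 81.0000 84.5000 82.5000 62.4000 58.1000 50.0000] k=[85 85 85 85 80 85 81 66 59 52]
t=19: x=[85.0000 85.0000 85.0000 84.5000 81.0000 84.1000 79.9000 66.8000 59.0000 52.7000] k=[85 85 85 85 77 83 79 65 62 52]

0.8918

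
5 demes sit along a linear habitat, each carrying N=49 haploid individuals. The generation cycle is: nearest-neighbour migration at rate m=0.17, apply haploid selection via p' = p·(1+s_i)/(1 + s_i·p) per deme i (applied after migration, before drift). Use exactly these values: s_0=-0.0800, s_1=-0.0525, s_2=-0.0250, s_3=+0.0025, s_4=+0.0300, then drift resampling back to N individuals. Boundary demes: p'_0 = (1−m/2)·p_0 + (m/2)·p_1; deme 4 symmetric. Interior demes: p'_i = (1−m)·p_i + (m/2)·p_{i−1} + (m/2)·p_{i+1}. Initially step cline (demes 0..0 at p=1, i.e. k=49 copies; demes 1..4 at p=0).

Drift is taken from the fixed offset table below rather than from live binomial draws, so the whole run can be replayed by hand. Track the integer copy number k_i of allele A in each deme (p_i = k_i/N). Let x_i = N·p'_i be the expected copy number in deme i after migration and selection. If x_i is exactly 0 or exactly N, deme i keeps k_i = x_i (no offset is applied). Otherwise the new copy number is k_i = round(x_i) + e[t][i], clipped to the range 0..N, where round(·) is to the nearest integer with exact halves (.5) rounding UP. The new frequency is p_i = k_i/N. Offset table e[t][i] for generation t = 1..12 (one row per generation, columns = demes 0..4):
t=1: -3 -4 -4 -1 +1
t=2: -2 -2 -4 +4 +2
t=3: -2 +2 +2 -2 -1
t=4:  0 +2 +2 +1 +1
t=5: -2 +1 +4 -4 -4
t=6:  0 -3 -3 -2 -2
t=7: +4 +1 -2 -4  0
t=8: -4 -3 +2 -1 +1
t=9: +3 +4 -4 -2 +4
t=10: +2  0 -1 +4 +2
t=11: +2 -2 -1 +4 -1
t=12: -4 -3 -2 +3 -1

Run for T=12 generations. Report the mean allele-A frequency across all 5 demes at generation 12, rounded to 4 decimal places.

t=0: k=[49 0 0 0 0]
t=1: x=[44.5060 3.9640 0.0000 0.0000 0.0000] k=[42 0 0 0 0]
t=2: x=[37.7224 3.3956 0.0000 0.0000 0.0000] k=[36 1 0 0 0]
t=3: x=[32.1146 3.7012 0.0829 0.0000 0.0000] k=[30 6 2 0 0]
t=4: x=[26.9536 7.3564 2.1181 0.1704 0.0000] k=[27 9 4 1 0]
t=5: x=[24.4491 9.6793 4.0744 1.1729 0.0875] k=[22 11 8 0 0]
t=6: x=[20.0700 11.2070 7.4143 0.6817 0.0000] k=[20 8 4 0 0]
t=7: x=[18.0200 8.3015 3.9080 0.3408 0.0000] k=[22 9 2 0 0]
t=8: x=[19.9024 9.1035 2.3673 0.1704 0.0000] k=[16 6 4 0 0]
t=9: x=[14.2915 6.3749 3.7416 0.3408 0.0000] k=[17 10 0 0 0]
t=10: x=[15.5080 9.3308 0.8291 0.0000 0.0000] k=[18 9 0 0 0]
t=11: x=[16.3153 8.6105 0.7462 0.0000 0.0000] k=[18 7 0 0 0]
t=12: x=[16.1498 7.0098 0.5803 0.0000 0.0000] k=[12 4 0 0 0]

0.0653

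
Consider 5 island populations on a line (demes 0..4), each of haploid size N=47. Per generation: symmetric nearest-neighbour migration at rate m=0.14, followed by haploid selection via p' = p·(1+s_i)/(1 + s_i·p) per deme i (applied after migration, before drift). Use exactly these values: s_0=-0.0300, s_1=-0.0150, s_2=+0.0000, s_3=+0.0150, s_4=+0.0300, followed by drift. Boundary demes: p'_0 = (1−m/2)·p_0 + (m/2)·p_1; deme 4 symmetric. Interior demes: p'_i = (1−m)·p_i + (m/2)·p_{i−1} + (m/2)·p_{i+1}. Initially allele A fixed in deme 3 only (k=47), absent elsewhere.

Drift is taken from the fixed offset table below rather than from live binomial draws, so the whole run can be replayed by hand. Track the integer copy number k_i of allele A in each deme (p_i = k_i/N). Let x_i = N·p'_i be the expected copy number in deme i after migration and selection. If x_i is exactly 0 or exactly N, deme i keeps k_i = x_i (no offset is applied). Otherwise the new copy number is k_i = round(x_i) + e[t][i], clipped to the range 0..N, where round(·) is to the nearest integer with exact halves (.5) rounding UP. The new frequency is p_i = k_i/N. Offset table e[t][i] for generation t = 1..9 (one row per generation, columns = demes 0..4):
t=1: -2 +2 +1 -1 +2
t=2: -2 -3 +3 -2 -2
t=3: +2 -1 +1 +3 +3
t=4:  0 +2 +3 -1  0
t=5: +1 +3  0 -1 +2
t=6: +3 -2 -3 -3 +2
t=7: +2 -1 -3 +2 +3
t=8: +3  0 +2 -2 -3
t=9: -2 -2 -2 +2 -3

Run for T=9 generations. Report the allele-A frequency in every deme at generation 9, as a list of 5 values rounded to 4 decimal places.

t=0: k=[0 0 0 47 0]
t=1: x=[0.0000 0.0000 3.2900 40.5038 3.3816] k=[0 0 4 40 5]
t=2: x=[0.0000 0.2758 6.2400 35.1623 7.6372] k=[0 0 9 33 6]
t=3: x=[0.0000 0.6207 10.0500 29.5935 8.0860] k=[0 0 11 33 11]
t=4: x=[0.0000 0.7586 11.7700 30.0816 12.8136] k=[0 3 15 29 13]
t=5: x=[0.2037 3.5797 15.1400 27.0711 14.4137] k=[1 7 15 26 16]
t=6: x=[1.3786 7.0490 15.2100 24.7045 17.0196] k=[4 5 12 22 19]
t=7: x=[3.9582 5.3480 12.2100 21.2632 19.5466] k=[6 4 9 23 23]
t=8: x=[5.7055 4.4290 9.6300 22.1943 23.3472] k=[9 4 12 20 20]
t=9: x=[8.4371 4.8439 12.0000 19.6099 20.3403] k=[6 3 10 22 17]

[0.1277, 0.0638, 0.2128, 0.4681, 0.3617]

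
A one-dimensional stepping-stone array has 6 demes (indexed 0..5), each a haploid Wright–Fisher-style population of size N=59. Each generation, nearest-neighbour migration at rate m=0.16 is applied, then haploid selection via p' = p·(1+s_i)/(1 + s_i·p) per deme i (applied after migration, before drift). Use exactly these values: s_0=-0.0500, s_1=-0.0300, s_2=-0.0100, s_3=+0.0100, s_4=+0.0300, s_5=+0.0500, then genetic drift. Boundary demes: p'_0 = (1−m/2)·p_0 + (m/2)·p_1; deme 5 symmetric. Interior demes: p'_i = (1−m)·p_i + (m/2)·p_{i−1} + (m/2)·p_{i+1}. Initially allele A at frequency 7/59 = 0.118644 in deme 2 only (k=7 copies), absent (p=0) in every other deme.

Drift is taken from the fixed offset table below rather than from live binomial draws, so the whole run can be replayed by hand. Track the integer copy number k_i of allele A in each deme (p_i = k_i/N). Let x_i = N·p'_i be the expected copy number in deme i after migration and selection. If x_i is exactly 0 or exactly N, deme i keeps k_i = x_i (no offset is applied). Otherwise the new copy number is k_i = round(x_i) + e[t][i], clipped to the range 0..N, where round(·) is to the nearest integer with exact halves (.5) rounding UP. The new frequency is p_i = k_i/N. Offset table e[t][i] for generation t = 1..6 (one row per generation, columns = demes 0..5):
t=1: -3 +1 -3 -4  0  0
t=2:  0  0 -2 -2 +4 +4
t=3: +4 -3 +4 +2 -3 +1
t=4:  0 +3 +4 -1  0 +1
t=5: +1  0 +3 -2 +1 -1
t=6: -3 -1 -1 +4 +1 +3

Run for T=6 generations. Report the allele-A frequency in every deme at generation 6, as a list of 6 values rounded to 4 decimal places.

t=0: k=[0 0 7 0 0 0]
t=1: x=[0.0000 0.5434 5.8270 0.5655 0.0000 0.0000] k=[0 2 3 0 0 0]
t=2: x=[0.1520 1.8642 2.6544 0.2424 0.0000 0.0000] k=[0 2 1 0 0 0]
t=3: x=[0.1520 1.7087 0.9902 0.0808 0.0000 0.0000] k=[4 0 5 2 0 0]
t=4: x=[3.5069 0.6987 4.3196 2.1001 0.1648 0.0000] k=[4 4 8 1 0 0]
t=5: x=[3.8129 4.1996 7.0573 1.4944 0.0824 0.0000] k=[5 4 10 0 1 0]
t=6: x=[4.6936 4.4335 8.6456 0.8887 0.8648 0.0840] k=[2 3 8 5 2 3]

[0.0339, 0.0508, 0.1356, 0.0847, 0.0339, 0.0508]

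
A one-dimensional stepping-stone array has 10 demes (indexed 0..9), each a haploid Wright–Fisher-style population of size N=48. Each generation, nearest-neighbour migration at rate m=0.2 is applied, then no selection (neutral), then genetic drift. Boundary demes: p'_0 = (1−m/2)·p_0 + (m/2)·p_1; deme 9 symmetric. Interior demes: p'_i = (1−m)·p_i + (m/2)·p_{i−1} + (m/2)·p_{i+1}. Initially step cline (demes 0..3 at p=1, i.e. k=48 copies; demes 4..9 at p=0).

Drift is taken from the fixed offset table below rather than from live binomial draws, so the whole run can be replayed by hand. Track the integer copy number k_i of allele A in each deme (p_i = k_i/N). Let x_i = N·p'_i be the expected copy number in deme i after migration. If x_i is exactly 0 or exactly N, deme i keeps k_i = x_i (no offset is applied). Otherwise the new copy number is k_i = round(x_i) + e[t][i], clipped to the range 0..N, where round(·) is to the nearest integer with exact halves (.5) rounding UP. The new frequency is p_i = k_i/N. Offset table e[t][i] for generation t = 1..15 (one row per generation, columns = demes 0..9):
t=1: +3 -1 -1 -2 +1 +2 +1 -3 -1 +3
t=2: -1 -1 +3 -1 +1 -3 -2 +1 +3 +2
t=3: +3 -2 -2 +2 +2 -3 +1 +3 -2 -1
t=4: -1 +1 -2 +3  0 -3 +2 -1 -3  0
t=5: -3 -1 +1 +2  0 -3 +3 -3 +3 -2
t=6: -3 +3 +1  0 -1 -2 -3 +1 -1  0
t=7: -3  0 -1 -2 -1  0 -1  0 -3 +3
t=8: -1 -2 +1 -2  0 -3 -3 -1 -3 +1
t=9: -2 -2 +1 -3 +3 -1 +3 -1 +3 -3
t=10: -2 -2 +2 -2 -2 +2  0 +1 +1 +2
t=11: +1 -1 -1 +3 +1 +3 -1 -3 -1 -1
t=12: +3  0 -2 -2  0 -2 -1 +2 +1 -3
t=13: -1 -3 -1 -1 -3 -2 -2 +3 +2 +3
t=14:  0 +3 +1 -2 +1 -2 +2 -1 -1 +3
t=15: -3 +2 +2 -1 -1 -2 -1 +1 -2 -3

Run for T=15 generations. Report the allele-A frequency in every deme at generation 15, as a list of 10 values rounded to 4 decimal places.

[0.7917, 0.8750, 0.7708, 0.5208, 0.3125, 0.0625, 0.0417, 0.0208, 0.0000, 0.0000]

t=0: k=[48 48 48 48 0 0 0 0 0 0]
t=1: x=[48.0000 48.0000 48.0000 43.2000 4.8000 0.0000 0.0000 0.0000 0.0000 0.0000] k=[48 48 48 41 6 0 0 0 0 0]
t=2: x=[48.0000 48.0000 47.3000 38.2000 8.9000 0.6000 0.0000 0.0000 0.0000 0.0000] k=[48 48 48 37 10 0 0 0 0 0]
t=3: x=[48.0000 48.0000 46.9000 35.4000 11.7000 1.0000 0.0000 0.0000 0.0000 0.0000] k=[48 48 45 37 14 0 0 0 0 0]
t=4: x=[48.0000 47.7000 44.5000 35.5000 14.9000 1.4000 0.0000 0.0000 0.0000 0.0000] k=[48 48 43 39 15 0 0 0 0 0]
t=5: x=[48.0000 47.5000 43.1000 37.0000 15.9000 1.5000 0.0000 0.0000 0.0000 0.0000] k=[48 47 44 39 16 0 0 0 0 0]
t=6: x=[47.9000 46.8000 43.8000 37.2000 16.7000 1.6000 0.0000 0.0000 0.0000 0.0000] k=[45 48 45 37 16 0 0 0 0 0]
t=7: x=[45.3000 47.4000 44.5000 35.7000 16.5000 1.6000 0.0000 0.0000 0.0000 0.0000] k=[42 47 44 34 16 2 0 0 0 0]
t=8: x=[42.5000 46.2000 43.3000 33.2000 16.4000 3.2000 0.2000 0.0000 0.0000 0.0000] k=[42 44 44 31 16 0 0 0 0 0]
t=9: x=[42.2000 43.8000 42.7000 30.8000 15.9000 1.6000 0.0000 0.0000 0.0000 0.0000] k=[40 42 44 28 19 1 0 0 0 0]
t=10: x=[40.2000 42.0000 42.2000 28.7000 18.1000 2.7000 0.1000 0.0000 0.0000 0.0000] k=[38 40 44 27 16 5 0 0 0 0]
t=11: x=[38.2000 40.2000 41.9000 27.6000 16.0000 5.6000 0.5000 0.0000 0.0000 0.0000] k=[39 39 41 31 17 9 0 0 0 0]
t=12: x=[39.0000 39.2000 39.8000 30.6000 17.6000 8.9000 0.9000 0.0000 0.0000 0.0000] k=[42 39 38 29 18 7 0 0 0 0]
t=13: x=[41.7000 39.2000 37.2000 28.8000 18.0000 7.4000 0.7000 0.0000 0.0000 0.0000] k=[41 36 36 28 15 5 0 0 0 0]
t=14: x=[40.5000 36.5000 35.2000 27.5000 15.3000 5.5000 0.5000 0.0000 0.0000 0.0000] k=[41 40 36 26 16 4 3 0 0 0]
t=15: x=[40.9000 39.7000 35.4000 26.0000 15.8000 5.1000 2.8000 0.3000 0.0000 0.0000] k=[38 42 37 25 15 3 2 1 0 0]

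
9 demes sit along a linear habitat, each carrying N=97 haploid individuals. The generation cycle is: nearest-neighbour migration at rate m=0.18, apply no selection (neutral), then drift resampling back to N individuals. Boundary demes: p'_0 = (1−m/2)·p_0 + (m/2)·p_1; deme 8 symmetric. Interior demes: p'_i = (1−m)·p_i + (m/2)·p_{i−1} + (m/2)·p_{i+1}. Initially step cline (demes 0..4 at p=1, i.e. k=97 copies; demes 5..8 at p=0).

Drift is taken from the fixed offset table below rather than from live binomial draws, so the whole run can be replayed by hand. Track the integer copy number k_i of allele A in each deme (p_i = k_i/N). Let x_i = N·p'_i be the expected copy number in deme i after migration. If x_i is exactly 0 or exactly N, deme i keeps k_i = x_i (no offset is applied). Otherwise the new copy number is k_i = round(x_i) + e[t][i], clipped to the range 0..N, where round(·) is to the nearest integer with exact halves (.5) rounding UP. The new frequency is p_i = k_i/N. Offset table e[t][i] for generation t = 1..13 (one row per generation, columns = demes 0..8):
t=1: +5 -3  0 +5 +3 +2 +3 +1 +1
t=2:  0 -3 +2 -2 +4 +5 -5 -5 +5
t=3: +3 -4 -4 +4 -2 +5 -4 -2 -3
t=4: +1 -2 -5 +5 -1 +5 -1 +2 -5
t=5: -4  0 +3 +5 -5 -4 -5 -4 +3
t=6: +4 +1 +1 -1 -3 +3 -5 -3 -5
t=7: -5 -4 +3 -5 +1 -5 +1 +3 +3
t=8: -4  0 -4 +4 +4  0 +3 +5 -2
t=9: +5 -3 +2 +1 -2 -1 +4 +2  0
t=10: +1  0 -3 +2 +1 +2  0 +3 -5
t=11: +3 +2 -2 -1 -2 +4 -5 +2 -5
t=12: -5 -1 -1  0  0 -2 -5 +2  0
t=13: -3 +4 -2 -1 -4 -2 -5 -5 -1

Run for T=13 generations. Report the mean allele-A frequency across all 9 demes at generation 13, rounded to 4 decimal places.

0.5246

t=0: k=[97 97 97 97 97 0 0 0 0]
t=1: x=[97.0000 97.0000 97.0000 97.0000 88.2700 8.7300 0.0000 0.0000 0.0000] k=[97 97 97 97 91 11 0 0 0]
t=2: x=[97.0000 97.0000 97.0000 96.4600 84.3400 17.2100 0.9900 0.0000 0.0000] k=[97 97 97 94 88 22 0 0 0]
t=3: x=[97.0000 97.0000 96.7300 93.7300 82.6000 25.9600 1.9800 0.0000 0.0000] k=[97 97 93 97 81 31 0 0 0]
t=4: x=[97.0000 96.6400 93.7200 95.2000 77.9400 32.7100 2.7900 0.0000 0.0000] k=[97 95 89 97 77 38 2 0 0]
t=5: x=[96.8200 94.6400 90.2600 94.4800 75.2900 38.2700 5.0600 0.1800 0.0000] k=[93 95 93 97 70 34 0 0 0]
t=6: x=[93.1800 94.6400 93.5400 94.2100 69.1900 34.1800 3.0600 0.0000 0.0000] k=[97 96 95 93 66 37 0 0 0]
t=7: x=[96.9100 96.0000 94.9100 90.7500 65.8200 36.2800 3.3300 0.0000 0.0000] k=[92 92 97 86 67 31 4 0 0]
t=8: x=[92.0000 92.4500 95.5600 85.2800 65.4700 31.8100 6.0700 0.3600 0.0000] k=[88 92 92 89 69 32 9 5 0]
t=9: x=[88.3600 91.6400 91.7300 87.4700 67.4700 33.2600 10.7100 4.9100 0.4500] k=[93 89 94 88 65 32 15 7 0]
t=10: x=[92.6400 89.8100 93.0100 86.4700 64.1000 33.4400 15.8100 7.0900 0.6300] k=[94 90 90 88 65 35 16 10 0]
t=11: x=[93.6400 90.3600 89.8200 86.1100 64.3700 35.9900 17.1700 9.6400 0.9000] k=[97 92 88 85 62 40 12 12 0]
t=12: x=[96.5500 92.0900 88.0900 83.2000 62.0900 39.4600 14.5200 10.9200 1.0800] k=[92 91 87 83 62 37 10 13 1]
t=13: x=[91.9100 90.7300 87.0000 81.4700 61.6400 36.8200 12.7000 11.6500 2.0800] k=[89 95 85 80 58 35 8 7 1]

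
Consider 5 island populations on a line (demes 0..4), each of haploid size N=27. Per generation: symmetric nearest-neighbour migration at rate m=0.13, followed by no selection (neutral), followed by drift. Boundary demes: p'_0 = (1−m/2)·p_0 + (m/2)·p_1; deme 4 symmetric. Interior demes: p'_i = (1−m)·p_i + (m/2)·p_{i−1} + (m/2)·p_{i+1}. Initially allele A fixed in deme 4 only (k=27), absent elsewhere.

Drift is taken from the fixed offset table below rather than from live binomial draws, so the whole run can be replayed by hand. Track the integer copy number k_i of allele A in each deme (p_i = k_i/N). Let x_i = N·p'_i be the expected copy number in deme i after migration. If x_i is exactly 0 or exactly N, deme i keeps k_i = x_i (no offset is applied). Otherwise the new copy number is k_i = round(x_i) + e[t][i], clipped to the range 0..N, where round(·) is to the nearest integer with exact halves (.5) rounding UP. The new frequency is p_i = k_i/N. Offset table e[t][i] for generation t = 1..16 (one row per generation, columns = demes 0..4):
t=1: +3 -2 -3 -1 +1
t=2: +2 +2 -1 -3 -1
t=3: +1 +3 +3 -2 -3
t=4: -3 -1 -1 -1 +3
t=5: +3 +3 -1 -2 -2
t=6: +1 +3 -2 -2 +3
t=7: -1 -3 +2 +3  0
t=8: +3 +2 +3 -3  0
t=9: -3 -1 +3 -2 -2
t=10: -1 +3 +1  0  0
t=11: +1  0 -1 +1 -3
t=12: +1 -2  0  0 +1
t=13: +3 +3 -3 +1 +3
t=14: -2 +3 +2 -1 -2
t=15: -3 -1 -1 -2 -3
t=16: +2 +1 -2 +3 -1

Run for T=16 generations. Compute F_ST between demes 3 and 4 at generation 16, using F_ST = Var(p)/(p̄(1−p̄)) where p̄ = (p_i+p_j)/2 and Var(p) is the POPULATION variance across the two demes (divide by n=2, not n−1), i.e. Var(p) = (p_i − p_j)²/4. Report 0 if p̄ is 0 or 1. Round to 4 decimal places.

t=0: k=[0 0 0 0 27]
t=1: x=[0.0000 0.0000 0.0000 1.7550 25.2450] k=[0 0 0 1 26]
t=2: x=[0.0000 0.0000 0.0650 2.5600 24.3750] k=[0 0 0 0 23]
t=3: x=[0.0000 0.0000 0.0000 1.4950 21.5050] k=[0 0 0 0 19]
t=4: x=[0.0000 0.0000 0.0000 1.2350 17.7650] k=[0 0 0 0 21]
t=5: x=[0.0000 0.0000 0.0000 1.3650 19.6350] k=[0 0 0 0 18]
t=6: x=[0.0000 0.0000 0.0000 1.1700 16.8300] k=[0 0 0 0 20]
t=7: x=[0.0000 0.0000 0.0000 1.3000 18.7000] k=[0 0 0 4 19]
t=8: x=[0.0000 0.0000 0.2600 4.7150 18.0250] k=[0 0 3 2 18]
t=9: x=[0.0000 0.1950 2.7400 3.1050 16.9600] k=[0 0 6 1 15]
t=10: x=[0.0000 0.3900 5.2850 2.2350 14.0900] k=[0 3 6 2 14]
t=11: x=[0.1950 3.0000 5.5450 3.0400 13.2200] k=[1 3 5 4 10]
t=12: x=[1.1300 3.0000 4.8050 4.4550 9.6100] k=[2 1 5 4 11]
t=13: x=[1.9350 1.3250 4.6750 4.5200 10.5450] k=[5 4 2 6 14]
t=14: x=[4.9350 3.9350 2.3900 6.2600 13.4800] k=[3 7 4 5 11]
t=15: x=[3.2600 6.5450 4.2600 5.3250 10.6100] k=[0 6 3 3 8]
t=16: x=[0.3900 5.4150 3.1950 3.3250 7.6750] k=[2 6 1 6 7]

0.0019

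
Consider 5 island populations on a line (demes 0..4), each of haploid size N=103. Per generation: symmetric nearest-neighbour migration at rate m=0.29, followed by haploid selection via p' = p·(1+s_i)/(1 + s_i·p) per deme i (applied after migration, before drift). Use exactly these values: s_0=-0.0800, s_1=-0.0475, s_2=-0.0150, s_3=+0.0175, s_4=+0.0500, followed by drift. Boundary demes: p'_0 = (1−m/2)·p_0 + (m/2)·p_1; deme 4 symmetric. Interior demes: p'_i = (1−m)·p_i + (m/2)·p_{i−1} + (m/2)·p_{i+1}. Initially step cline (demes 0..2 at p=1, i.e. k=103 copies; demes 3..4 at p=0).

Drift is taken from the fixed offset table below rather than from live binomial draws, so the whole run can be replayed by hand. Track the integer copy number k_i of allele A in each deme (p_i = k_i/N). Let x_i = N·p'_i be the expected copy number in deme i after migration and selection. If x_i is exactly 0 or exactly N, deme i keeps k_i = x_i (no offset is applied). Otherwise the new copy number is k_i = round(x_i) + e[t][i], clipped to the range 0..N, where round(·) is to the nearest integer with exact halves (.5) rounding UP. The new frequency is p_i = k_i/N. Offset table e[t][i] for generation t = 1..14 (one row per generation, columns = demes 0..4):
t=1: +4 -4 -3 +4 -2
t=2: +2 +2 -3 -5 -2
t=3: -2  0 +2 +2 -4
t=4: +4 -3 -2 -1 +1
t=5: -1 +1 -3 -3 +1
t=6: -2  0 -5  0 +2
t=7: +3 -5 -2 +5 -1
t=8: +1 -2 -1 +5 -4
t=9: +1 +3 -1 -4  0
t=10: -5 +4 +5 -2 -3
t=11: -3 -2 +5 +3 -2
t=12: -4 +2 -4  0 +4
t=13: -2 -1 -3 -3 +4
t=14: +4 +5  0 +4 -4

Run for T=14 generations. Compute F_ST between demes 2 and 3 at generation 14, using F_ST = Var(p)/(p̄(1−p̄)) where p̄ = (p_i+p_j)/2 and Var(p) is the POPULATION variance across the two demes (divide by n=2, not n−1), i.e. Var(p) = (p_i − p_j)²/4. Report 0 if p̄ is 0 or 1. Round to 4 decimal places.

t=0: k=[103 103 103 0 0]
t=1: x=[103.0000 103.0000 87.8710 15.1579 0.0000] k=[103 103 85 19 0]
t=2: x=[103.0000 100.2633 77.7531 26.1521 2.8889] k=[103 102 75 21 1]
t=3: x=[102.8424 98.0037 70.7512 26.2680 4.0873] k=[101 98 73 28 0]
t=4: x=[100.3587 94.4355 69.7607 30.8385 4.2546] k=[103 91 68 30 5]
t=5: x=[101.1115 88.8204 65.4652 32.2682 9.0185] k=[100 90 62 29 10]
t=6: x=[98.1811 86.7345 60.8993 31.4074 13.3103] k=[96 87 56 31 15]
t=7: x=[94.0357 83.0385 56.4848 32.6909 18.0344] k=[97 78 54 38 17]
t=8: x=[93.5535 76.3244 54.7726 37.6886 20.8444] k=[95 74 54 43 17]
t=9: x=[91.1055 73.1234 54.9177 41.2533 21.5908] k=[92 76 54 37 22]
t=10: x=[88.6827 74.1297 54.3372 37.7037 25.0893] k=[84 78 59 36 22]
t=11: x=[81.7585 75.1370 58.0375 37.7188 24.9406] k=[79 73 63 41 23]
t=12: x=[76.5233 71.3634 60.8843 42.0109 26.5603] k=[73 73 57 42 31]
t=13: x=[71.1968 69.5910 56.7602 43.0140 33.6917] k=[69 69 54 40 38]
t=14: x=[67.0747 65.6747 53.7567 42.1714 39.4708] k=[71 71 54 46 35]

0.0060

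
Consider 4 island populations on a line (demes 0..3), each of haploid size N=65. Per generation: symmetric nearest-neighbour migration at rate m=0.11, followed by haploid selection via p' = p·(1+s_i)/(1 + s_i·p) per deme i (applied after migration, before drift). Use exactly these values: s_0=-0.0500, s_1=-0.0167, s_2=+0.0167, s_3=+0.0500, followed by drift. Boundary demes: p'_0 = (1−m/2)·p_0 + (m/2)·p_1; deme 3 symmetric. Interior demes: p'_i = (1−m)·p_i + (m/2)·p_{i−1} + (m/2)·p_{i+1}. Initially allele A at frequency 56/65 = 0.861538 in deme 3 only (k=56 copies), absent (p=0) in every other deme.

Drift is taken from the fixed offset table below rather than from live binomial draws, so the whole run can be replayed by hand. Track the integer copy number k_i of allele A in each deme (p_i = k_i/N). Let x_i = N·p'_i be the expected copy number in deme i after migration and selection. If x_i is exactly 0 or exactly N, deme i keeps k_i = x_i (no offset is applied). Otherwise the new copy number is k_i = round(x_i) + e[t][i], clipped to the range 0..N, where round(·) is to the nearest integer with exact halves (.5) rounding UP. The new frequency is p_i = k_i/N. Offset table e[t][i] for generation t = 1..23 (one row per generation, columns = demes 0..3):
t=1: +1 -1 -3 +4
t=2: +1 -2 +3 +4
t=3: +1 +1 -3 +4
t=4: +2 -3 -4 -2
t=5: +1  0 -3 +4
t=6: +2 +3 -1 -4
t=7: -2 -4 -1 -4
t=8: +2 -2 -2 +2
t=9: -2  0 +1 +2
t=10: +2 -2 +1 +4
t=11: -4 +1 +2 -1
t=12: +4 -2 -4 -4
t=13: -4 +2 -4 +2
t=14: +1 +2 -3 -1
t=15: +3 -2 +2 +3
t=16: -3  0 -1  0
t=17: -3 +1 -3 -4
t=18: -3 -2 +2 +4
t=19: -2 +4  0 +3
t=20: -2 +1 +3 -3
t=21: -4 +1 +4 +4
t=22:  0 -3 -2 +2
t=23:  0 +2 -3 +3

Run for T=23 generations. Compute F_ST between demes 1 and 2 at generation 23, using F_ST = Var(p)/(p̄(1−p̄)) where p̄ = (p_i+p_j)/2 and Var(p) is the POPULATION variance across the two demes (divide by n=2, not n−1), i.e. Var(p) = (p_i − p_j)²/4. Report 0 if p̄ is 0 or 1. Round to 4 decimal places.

0.0480

t=0: k=[0 0 0 56]
t=1: x=[0.0000 0.0000 3.1290 53.3925] k=[0 0 0 57]
t=2: x=[0.0000 0.0000 3.1848 54.3080] k=[0 0 6 58]
t=3: x=[0.0000 0.3245 8.6535 55.5412] k=[0 1 6 60]
t=4: x=[0.0523 1.2000 8.8205 57.3649] k=[2 0 5 55]
t=5: x=[1.7981 0.3786 7.5853 52.7427] k=[3 0 5 57]
t=6: x=[2.6991 0.4327 7.6967 54.5742] k=[5 3 7 51]
t=7: x=[4.6630 3.2772 9.3316 49.1715] k=[3 0 8 45]
t=8: x=[2.6991 0.5950 9.7312 43.6700] k=[5 0 8 46]
t=9: x=[4.5051 0.7032 9.7869 44.5991] k=[3 1 11 47]
t=10: x=[2.7516 1.6330 12.5974 45.6888] k=[5 0 14 50]
t=11: x=[4.5051 1.0278 15.4038 48.6249] k=[1 2 17 48]
t=12: x=[1.0031 2.7257 18.0955 46.9382] k=[5 1 14 43]
t=13: x=[4.5578 1.9036 15.0709 42.1333] k=[1 4 11 44]
t=14: x=[1.1077 4.1540 12.5974 42.9021] k=[2 6 10 42]
t=15: x=[2.1126 5.9089 11.6980 40.9834] k=[5 4 14 44]
t=16: x=[4.7157 4.5335 15.2928 43.0646] k=[2 5 14 43]
t=17: x=[2.0602 5.2482 15.2928 42.1333] k=[0 6 12 38]
t=18: x=[0.3136 5.9089 13.2741 37.3479] k=[0 4 15 41]
t=19: x=[0.2090 4.3166 16.0241 40.3212] k=[0 8 16 43]
t=20: x=[0.4181 7.8826 17.2541 42.2418] k=[0 9 20 39]
t=21: x=[0.4704 8.9789 20.6728 38.7222] k=[0 10 25 43]
t=22: x=[0.5227 10.1301 25.4209 42.7297] k=[1 7 23 45]
t=23: x=[1.2648 7.4383 23.5783 44.4812] k=[1 9 21 47]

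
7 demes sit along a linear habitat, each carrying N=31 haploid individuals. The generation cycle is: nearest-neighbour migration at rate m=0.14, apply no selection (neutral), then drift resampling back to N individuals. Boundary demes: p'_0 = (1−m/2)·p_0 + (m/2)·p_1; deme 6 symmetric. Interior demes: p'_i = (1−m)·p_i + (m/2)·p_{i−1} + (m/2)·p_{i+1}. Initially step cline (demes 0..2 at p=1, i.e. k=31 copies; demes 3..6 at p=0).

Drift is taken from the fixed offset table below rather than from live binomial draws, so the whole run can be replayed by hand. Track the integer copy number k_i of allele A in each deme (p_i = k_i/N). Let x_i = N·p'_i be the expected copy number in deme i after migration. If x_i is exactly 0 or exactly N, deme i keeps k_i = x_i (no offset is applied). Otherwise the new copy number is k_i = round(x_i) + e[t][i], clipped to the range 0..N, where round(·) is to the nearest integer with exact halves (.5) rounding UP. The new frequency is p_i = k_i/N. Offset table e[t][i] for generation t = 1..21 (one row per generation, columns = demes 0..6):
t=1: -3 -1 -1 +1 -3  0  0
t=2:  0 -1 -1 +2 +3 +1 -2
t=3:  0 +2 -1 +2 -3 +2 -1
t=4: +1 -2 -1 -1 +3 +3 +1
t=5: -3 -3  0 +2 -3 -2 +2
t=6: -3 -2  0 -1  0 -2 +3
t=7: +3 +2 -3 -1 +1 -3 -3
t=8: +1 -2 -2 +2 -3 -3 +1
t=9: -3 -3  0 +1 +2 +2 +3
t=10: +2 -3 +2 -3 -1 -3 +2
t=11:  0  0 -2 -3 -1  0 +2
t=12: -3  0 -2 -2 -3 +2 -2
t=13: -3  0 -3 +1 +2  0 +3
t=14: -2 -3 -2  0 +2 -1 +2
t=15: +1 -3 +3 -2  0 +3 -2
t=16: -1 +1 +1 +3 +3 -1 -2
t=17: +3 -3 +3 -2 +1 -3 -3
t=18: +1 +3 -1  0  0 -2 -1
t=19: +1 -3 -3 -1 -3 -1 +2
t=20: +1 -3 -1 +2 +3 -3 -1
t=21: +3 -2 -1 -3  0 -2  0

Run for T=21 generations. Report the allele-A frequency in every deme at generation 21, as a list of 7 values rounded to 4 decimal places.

t=0: k=[31 31 31 0 0 0 0]
t=1: x=[31.0000 31.0000 28.8300 2.1700 0.0000 0.0000 0.0000] k=[31 31 28 3 0 0 0]
t=2: x=[31.0000 30.7900 26.4600 4.5400 0.2100 0.0000 0.0000] k=[31 30 25 7 3 0 0]
t=3: x=[30.9300 29.7200 24.0900 7.9800 3.0700 0.2100 0.0000] k=[31 31 23 10 0 2 0]
t=4: x=[31.0000 30.4400 22.6500 10.2100 0.8400 1.7200 0.1400] k=[31 28 22 9 4 5 1]
t=5: x=[30.7900 27.7900 21.5100 9.5600 4.4200 4.6500 1.2800] k=[28 25 22 12 1 3 3]
t=6: x=[27.7900 25.0000 21.5100 11.9300 1.9100 2.8600 3.0000] k=[25 23 22 11 2 1 6]
t=7: x=[24.8600 23.0700 21.3000 11.1400 2.5600 1.4200 5.6500] k=[28 25 18 10 4 0 3]
t=8: x=[27.7900 24.7200 17.9300 10.1400 4.1400 0.4900 2.7900] k=[29 23 16 12 1 0 4]
t=9: x=[28.5800 22.9300 16.2100 11.5100 1.7000 0.3500 3.7200] k=[26 20 16 13 4 2 7]
t=10: x=[25.5800 20.1400 16.0700 12.5800 4.4900 2.4900 6.6500] k=[28 17 18 10 3 0 9]
t=11: x=[27.2300 17.8400 17.3700 10.0700 3.2800 0.8400 8.3700] k=[27 18 15 7 2 1 10]
t=12: x=[26.3700 18.4200 14.6500 7.2100 2.2800 1.7000 9.3700] k=[23 18 13 5 0 4 7]
t=13: x=[22.6500 18.0000 12.7900 5.2100 0.6300 3.9300 6.7900] k=[20 18 10 6 3 4 10]
t=14: x=[19.8600 17.5800 10.2800 6.0700 3.2800 4.3500 9.5800] k=[18 15 8 6 5 3 12]
t=15: x=[17.7900 14.7200 8.3500 6.0700 4.9300 3.7700 11.3700] k=[19 12 11 4 5 7 9]
t=16: x=[18.5100 12.4200 10.5800 4.5600 5.0700 7.0000 8.8600] k=[18 13 12 8 8 6 7]
t=17: x=[17.6500 13.2800 11.7900 8.2800 7.8600 6.2100 6.9300] k=[21 10 15 6 9 3 4]
t=18: x=[20.2300 11.1200 14.0200 6.8400 8.3700 3.4900 3.9300] k=[21 14 13 7 8 1 3]
t=19: x=[20.5100 14.4200 12.6500 7.4900 7.4400 1.6300 2.8600] k=[22 11 10 6 4 1 5]
t=20: x=[21.2300 11.7000 9.7900 6.1400 3.9300 1.4900 4.7200] k=[22 9 9 8 7 0 4]
t=21: x=[21.0900 9.9100 8.9300 8.0000 6.5800 0.7700 3.7200] k=[24 8 8 5 7 0 4]

[0.7742, 0.2581, 0.2581, 0.1613, 0.2258, 0.0000, 0.1290]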